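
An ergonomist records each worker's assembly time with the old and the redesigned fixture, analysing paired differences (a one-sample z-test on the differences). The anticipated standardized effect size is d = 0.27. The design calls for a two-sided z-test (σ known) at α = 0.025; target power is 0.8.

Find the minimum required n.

n = 131

Set Φ(δ − 2.241) = 0.8; then δ − 2.241 = Φ⁻¹(0.8) = 0.842, giving δ = 3.083.
(The Φ(−δ − z_{α/2}) term is vanishingly small for δ > 0 and is dropped in the standard sample-size formula.)
δ = d·√n ⇒ n = (δ/d)² = (3.083 / 0.27)² = 130.38.
Round up to the next whole unit.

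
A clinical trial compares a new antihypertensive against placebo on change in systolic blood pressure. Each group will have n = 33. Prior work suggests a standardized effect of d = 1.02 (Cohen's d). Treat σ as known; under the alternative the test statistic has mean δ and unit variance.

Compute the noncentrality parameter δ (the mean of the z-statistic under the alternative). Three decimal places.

δ ≈ 4.143

δ = d·√(n/2) = 1.02 × √(33/2) = 4.1433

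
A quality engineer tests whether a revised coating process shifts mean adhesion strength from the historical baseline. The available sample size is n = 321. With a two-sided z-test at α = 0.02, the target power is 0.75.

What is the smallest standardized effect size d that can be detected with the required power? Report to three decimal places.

d ≈ 0.167

Required noncentrality: δ = z_{0.01} + z_{0.25} = 2.326 + 0.674 = 3.001.
(Lower-tail contribution to power is negligible for δ > 0.)
δ = d·√n ⇒ d = δ/√n = 3.001/√321 = 0.1675.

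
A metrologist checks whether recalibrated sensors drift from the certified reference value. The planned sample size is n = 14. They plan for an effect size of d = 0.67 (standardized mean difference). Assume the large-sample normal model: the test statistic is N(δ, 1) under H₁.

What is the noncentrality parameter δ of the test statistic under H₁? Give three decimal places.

δ = d·√n = 0.67 × √14 = 2.5069

δ ≈ 2.507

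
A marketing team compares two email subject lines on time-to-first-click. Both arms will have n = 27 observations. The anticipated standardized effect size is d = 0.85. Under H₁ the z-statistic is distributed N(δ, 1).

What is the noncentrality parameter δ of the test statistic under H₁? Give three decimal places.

δ ≈ 3.123

The noncentrality parameter scales effect size by the design's sample-size factor: δ = d·√(n/2) = 0.85 × √(27/2) = 3.1231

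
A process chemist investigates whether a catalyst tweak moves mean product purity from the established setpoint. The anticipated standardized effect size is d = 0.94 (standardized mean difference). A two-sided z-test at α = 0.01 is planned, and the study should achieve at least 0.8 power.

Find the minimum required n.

n = 14

For power 0.8 need Φ(δ − z_{0.005}) = 0.8, so δ = z_{0.005} + z_{0.20} = 2.576 + 0.842 = 3.417.
(Ignoring the negligible lower-tail rejection probability gives the usual closed-form inversion.)
δ = d·√n ⇒ n = (δ/d)² = (3.417 / 0.94)² = 13.22.
Round up to the next whole unit.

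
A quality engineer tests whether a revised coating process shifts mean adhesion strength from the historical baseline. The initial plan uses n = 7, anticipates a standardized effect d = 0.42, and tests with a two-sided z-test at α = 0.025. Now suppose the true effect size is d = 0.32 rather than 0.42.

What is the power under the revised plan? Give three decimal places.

Power ≈ 0.083

With d = 0.32: δ = d·√n = 0.32 × √7 = 0.8466. Critical value z_{0.0125} = 2.241.
Revised power = Φ(δ − 2.241) + Φ(−δ − 2.241) = Φ(-1.395) + Φ(-3.088) = 0.0815 + 0.0010 = 0.0826.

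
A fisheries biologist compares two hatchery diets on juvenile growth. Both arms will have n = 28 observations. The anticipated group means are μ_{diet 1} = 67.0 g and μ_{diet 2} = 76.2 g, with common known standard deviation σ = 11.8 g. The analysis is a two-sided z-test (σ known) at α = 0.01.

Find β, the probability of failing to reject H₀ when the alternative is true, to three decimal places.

β ≈ 0.366

Standardized effect: d = |μ_{diet 1} − μ_{diet 2}| / σ = |67.0 − 76.2| / 11.8 = 0.7797
Noncentrality parameter: δ = d·√(n/2) = 0.7797 × √(28/2) = 2.9172
Critical value for a two-sided test at α = 0.01: z_{α/2} = 2.576.
Power = Φ(δ − 2.576) + Φ(−δ − 2.576) = Φ(0.341) + Φ(-5.493) = 0.6336 + 0.0000 = 0.6336.
Type II error: β = 1 − power = 1 − 0.6336 = 0.3664.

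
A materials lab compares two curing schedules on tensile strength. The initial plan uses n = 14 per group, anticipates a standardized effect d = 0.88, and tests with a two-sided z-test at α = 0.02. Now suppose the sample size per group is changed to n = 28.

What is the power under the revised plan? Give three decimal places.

Power ≈ 0.833

With n = 28 per group: δ = d·√(n/2) = 0.88 × √(28/2) = 3.2927. Critical value z_{0.01} = 2.326.
Revised power = Φ(δ − 2.326) + Φ(−δ − 2.326) = Φ(0.966) + Φ(-5.619) = 0.8331 + 0.0000 = 0.8331.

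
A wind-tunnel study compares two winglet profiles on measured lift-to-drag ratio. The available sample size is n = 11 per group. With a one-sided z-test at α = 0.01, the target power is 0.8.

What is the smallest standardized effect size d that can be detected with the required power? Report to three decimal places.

d ≈ 1.351

Required noncentrality: δ = z_{0.01} + z_{0.20} = 2.326 + 0.842 = 3.168.
δ = d·√(n/2) ⇒ d = δ/√(n/2) = 3.168/√(11/2) = 1.3508.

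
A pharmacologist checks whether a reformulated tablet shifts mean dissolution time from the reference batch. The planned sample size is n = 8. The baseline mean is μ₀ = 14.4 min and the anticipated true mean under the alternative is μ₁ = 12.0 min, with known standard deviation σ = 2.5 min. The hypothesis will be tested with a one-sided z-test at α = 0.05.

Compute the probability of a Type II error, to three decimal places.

β ≈ 0.142

Standardized effect: d = |μ₁ − μ₀| / σ = |12.0 − 14.4| / 2.5 = 0.9600
Noncentrality parameter: δ = d·√n = 0.9600 × √8 = 2.7153
One-sided α = 0.05 → critical value z_{0.05} = 1.645.
Power = P(Z > 1.645 − δ) = Φ(1.070) = 0.8578.
Type II error: β = 1 − power = 1 − 0.8578 = 0.1422.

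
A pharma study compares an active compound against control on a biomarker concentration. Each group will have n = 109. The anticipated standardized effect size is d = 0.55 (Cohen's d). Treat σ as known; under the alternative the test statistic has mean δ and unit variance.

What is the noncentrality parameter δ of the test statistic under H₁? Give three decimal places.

δ = d·√(n/2) = 0.55 × √(109/2) = 4.0603

δ ≈ 4.060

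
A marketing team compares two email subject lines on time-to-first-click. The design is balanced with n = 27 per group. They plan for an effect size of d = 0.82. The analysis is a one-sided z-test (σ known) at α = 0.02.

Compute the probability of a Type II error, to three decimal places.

Noncentrality parameter: δ = d·√(n/2) = 0.82 × √(27/2) = 3.0129
One-sided α = 0.02 → critical value z_{0.02} = 2.054.
Power = P(Z > 2.054 − δ) = Φ(0.959) = 0.8313.
Type II error: β = 1 − power = 1 − 0.8313 = 0.1687.

β ≈ 0.169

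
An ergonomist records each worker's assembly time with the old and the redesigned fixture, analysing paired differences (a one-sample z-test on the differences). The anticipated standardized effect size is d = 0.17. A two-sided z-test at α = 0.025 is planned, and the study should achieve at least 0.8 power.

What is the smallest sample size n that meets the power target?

Set Φ(δ − 2.241) = 0.8; then δ − 2.241 = Φ⁻¹(0.8) = 0.842, giving δ = 3.083.
(The Φ(−δ − z_{α/2}) term is vanishingly small for δ > 0 and is dropped in the standard sample-size formula.)
δ = d·√n ⇒ n = (δ/d)² = (3.083 / 0.17)² = 328.89.
Rounding up, n = 329.

n = 329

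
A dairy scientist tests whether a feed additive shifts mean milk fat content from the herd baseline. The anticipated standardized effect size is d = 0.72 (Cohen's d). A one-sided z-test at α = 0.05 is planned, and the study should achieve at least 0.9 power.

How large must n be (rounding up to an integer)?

Set Φ(δ − 1.645) = 0.9; then δ − 1.645 = Φ⁻¹(0.9) = 1.282, giving δ = 2.926.
δ = d·√n ⇒ n = (δ/d)² = (2.926 / 0.72)² = 16.52.
Rounding up, n = 17.

n = 17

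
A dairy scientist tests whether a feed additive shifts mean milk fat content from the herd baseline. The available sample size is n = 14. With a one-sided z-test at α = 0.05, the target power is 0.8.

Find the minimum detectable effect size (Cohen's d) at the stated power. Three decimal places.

d ≈ 0.665

Required noncentrality: δ = z_{0.05} + z_{0.20} = 1.645 + 0.842 = 2.486.
δ = d·√n ⇒ d = δ/√n = 2.486/√14 = 0.6645.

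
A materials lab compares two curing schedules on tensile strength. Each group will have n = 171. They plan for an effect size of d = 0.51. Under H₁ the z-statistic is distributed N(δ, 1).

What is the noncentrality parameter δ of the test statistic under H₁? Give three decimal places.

δ = d·√(n/2) = 0.51 × √(171/2) = 4.7158

δ ≈ 4.716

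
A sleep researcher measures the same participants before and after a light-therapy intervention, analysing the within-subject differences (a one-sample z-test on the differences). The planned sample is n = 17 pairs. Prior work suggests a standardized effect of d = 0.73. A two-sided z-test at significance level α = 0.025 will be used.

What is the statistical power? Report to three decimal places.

Power ≈ 0.779

Noncentrality parameter: δ = d·√n = 0.73 × √17 = 3.0099
Two-sided α = 0.025 → critical value z_{0.0125} = 2.241.
Power = Φ(δ − 2.241) + Φ(−δ − 2.241) = Φ(0.768) + Φ(-5.251) = 0.7789 + 0.0000 = 0.7789.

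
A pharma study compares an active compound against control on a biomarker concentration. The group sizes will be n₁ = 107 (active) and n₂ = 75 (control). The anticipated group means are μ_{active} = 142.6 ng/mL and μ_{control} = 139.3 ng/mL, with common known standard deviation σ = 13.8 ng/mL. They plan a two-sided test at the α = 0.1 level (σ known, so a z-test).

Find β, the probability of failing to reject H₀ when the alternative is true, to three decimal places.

β ≈ 0.522

Standardized effect: d = |μ_{active} − μ_{control}| / σ = |142.6 − 139.3| / 13.8 = 0.2391
Noncentrality parameter: δ = d / √(1/n₁ + 1/n₂) = 0.2391 / √(1/107 + 1/75) = 1.5879
Critical value for a two-sided test at α = 0.1: z_{α/2} = 1.645.
Power = Φ(δ − 1.645) + Φ(−δ − 1.645) = Φ(-0.057) + Φ(-3.233) = 0.4773 + 0.0006 = 0.4779.
Type II error: β = 1 − power = 1 − 0.4779 = 0.5221.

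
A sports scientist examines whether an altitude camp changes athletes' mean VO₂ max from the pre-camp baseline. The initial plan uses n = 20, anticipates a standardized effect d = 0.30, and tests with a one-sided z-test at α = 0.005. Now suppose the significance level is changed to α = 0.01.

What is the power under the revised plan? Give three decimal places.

δ = d·√n = 0.30 × √20 = 1.3416 (unchanged). New critical value: z_{0.01} = 2.326.
Revised power = Φ(δ − 2.326) = Φ(-0.985) = 0.1624.

Power ≈ 0.162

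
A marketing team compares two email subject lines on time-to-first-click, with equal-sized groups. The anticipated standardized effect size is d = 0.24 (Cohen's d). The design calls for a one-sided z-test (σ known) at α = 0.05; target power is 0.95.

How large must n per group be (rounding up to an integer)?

For power 0.95 need Φ(δ − z_{0.05}) = 0.95, so δ = z_{0.05} + z_{0.05} = 1.645 + 1.645 = 3.290.
δ = d·√(n/2) ⇒ n = 2(δ/d)² = 2 × (3.290 / 0.24)² = 375.77.
Round up to the next whole unit.

n = 376 per group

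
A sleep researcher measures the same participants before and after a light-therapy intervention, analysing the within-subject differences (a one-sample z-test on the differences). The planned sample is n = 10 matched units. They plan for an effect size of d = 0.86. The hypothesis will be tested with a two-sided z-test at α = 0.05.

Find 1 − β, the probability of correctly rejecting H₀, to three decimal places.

Power ≈ 0.776

Noncentrality parameter: λ = d·√n = 0.86 × √10 = 2.7196
Critical value for a two-sided test at α = 0.05: z_{α/2} = 1.960.
Power = Φ(λ − 1.960) + Φ(−λ − 1.960) = Φ(0.760) + Φ(-4.680) = 0.7763 + 0.0000 = 0.7763.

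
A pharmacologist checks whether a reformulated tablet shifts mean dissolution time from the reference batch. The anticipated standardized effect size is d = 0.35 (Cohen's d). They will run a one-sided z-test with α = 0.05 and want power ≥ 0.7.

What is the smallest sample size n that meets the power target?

n = 39

For power 0.7 need Φ(δ − z_{0.05}) = 0.7, so δ = z_{0.05} + z_{0.30} = 1.645 + 0.524 = 2.169.
δ = d·√n ⇒ n = (δ/d)² = (2.169 / 0.35)² = 38.41.
Rounding up, n = 39.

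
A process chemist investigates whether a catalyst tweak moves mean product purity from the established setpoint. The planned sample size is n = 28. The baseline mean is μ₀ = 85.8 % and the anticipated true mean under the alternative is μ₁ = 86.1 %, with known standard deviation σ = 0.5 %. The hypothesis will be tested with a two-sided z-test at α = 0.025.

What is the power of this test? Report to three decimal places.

Standardized effect: d = |μ₁ − μ₀| / σ = |86.1 − 85.8| / 0.5 = 0.6000
Noncentrality parameter: δ = d·√n = 0.6000 × √28 = 3.1749
Critical value for a two-sided test at α = 0.025: z_{α/2} = 2.241.
Power = Φ(δ − 2.241) + Φ(−δ − 2.241) = Φ(0.933) + Φ(-5.416) = 0.8247 + 0.0000 = 0.8247.

Power ≈ 0.825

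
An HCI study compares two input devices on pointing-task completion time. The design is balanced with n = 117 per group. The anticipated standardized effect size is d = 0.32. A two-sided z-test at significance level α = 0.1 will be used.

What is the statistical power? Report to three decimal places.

Noncentrality parameter: δ = d·√(n/2) = 0.32 × √(117/2) = 2.4475
Critical value for a two-sided test at α = 0.1: z_{α/2} = 1.645.
Power = Φ(δ − 1.645) + Φ(−δ − 1.645) = Φ(0.803) + Φ(-4.092) = 0.7889 + 0.0000 = 0.7889.

Power ≈ 0.789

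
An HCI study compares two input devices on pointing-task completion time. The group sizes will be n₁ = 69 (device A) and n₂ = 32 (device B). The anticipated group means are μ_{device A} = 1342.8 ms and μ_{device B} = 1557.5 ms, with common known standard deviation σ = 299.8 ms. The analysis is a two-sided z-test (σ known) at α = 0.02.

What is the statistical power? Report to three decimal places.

Power ≈ 0.847

Standardized effect: d = |μ_{device A} − μ_{device B}| / σ = |1342.8 − 1557.5| / 299.8 = 0.7161
Noncentrality parameter: δ = d / √(1/n₁ + 1/n₂) = 0.7161 / √(1/69 + 1/32) = 3.3484
Critical value for a two-sided test at α = 0.02: z_{α/2} = 2.326.
Power = Φ(δ − 2.326) + Φ(−δ − 2.326) = Φ(1.022) + Φ(-5.675) = 0.8466 + 0.0000 = 0.8466.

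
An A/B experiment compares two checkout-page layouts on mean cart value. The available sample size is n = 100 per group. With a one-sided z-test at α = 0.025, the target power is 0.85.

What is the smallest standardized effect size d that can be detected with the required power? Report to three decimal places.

d ≈ 0.424

Need Φ(δ − 1.960) = 0.85, so δ = 1.960 + 1.036 = 2.996.
δ = d·√(n/2) ⇒ d = δ/√(n/2) = 2.996/√(100/2) = 0.4238.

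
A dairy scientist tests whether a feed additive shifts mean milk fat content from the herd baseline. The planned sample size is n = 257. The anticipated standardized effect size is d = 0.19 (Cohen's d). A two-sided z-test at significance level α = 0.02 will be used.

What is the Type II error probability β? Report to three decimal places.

Noncentrality parameter: δ = d·√n = 0.19 × √257 = 3.0459
Two-sided α = 0.02 → critical value z_{0.01} = 2.326.
Power = Φ(δ − 2.326) + Φ(−δ − 2.326) = Φ(0.720) + Φ(-5.372) = 0.7641 + 0.0000 = 0.7641.
Type II error: β = 1 − power = 1 − 0.7641 = 0.2359.

β ≈ 0.236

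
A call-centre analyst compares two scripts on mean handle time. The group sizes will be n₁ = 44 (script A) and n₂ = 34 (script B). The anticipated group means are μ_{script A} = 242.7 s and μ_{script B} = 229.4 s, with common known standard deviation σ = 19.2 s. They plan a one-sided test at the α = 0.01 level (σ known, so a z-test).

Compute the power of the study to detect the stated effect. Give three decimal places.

Power ≈ 0.760

Standardized effect: d = |μ_{script A} − μ_{script B}| / σ = |242.7 − 229.4| / 19.2 = 0.6927
Noncentrality parameter: δ = d / √(1/n₁ + 1/n₂) = 0.6927 / √(1/44 + 1/34) = 3.0337
Critical value for a one-sided test at α = 0.01: z_α = 2.326.
Power = P(Z > 2.326 − δ) = Φ(0.707) = 0.7603.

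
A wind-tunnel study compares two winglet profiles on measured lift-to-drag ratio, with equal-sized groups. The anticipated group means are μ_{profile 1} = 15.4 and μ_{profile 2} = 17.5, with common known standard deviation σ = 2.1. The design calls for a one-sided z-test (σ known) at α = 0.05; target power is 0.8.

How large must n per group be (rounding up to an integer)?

n = 13 per group

Standardized effect: d = |μ_{profile 1} − μ_{profile 2}| / σ = |15.4 − 17.5| / 2.1 = 1.0000
For power 0.8 need Φ(δ − z_{0.05}) = 0.8, so δ = z_{0.05} + z_{0.20} = 1.645 + 0.842 = 2.486.
δ = d·√(n/2) ⇒ n = 2(δ/d)² = 2 × (2.486 / 1.0000)² = 12.37.
Rounding up, n = 13 per group.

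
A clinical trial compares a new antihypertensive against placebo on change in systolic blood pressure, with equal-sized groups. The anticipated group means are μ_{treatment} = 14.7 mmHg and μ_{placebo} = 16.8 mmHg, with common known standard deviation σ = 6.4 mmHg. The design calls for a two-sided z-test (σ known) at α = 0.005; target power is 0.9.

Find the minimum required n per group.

Standardized effect: d = |μ_{treatment} − μ_{placebo}| / σ = |14.7 − 16.8| / 6.4 = 0.3281
For power 0.9 need Φ(δ − z_{0.0025}) = 0.9, so δ = z_{0.0025} + z_{0.10} = 2.807 + 1.282 = 4.089.
(For δ > 0 the lower-tail rejection region contributes negligibly to power, so the one-term inversion is standard.)
δ = d·√(n/2) ⇒ n = 2(δ/d)² = 2 × (4.089 / 0.3281)² = 310.53.
Rounding up, n = 311 per group.

n = 311 per group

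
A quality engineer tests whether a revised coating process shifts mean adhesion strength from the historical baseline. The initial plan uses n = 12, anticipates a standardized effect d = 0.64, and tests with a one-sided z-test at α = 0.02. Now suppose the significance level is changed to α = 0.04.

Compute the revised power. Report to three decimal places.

Power ≈ 0.680

δ = d·√n = 0.64 × √12 = 2.2170 (unchanged). New critical value: z_{0.04} = 1.751.
Revised power = P(Z > 1.751 − δ) = Φ(0.466) = 0.6795.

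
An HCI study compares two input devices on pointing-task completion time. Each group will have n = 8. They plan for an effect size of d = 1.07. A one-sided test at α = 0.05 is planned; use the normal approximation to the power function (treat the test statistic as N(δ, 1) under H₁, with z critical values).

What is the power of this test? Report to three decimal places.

Noncentrality parameter: δ = d·√(n/2) = 1.07 × √(8/2) = 2.1400
One-sided α = 0.05 → critical value z_{0.05} = 1.645.
Power = Φ(δ − 1.645) = Φ(0.495) = 0.6898.

Power ≈ 0.690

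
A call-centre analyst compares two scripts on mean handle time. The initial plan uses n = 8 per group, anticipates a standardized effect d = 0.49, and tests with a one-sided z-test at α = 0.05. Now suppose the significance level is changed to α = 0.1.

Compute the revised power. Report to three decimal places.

δ = d·√(n/2) = 0.49 × √(8/2) = 0.9800 (unchanged). New critical value: z_{0.1} = 1.282.
Revised power = Φ(δ − 1.282) = Φ(-0.302) = 0.3815.

Power ≈ 0.381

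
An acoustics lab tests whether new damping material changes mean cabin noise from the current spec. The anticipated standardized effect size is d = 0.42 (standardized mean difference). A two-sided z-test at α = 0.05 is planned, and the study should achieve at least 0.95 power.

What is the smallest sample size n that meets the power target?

For power 0.95 need Φ(δ − z_{0.025}) = 0.95, so δ = z_{0.025} + z_{0.05} = 1.960 + 1.645 = 3.605.
(For δ > 0 the lower-tail rejection region contributes negligibly to power, so the one-term inversion is standard.)
δ = d·√n ⇒ n = (δ/d)² = (3.605 / 0.42)² = 73.67.
Round up to the next whole unit.

n = 74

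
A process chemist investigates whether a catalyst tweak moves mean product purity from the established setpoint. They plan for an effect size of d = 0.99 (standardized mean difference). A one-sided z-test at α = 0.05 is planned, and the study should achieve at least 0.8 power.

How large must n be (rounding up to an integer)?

n = 7

For power 0.8 need Φ(δ − z_{0.05}) = 0.8, so δ = z_{0.05} + z_{0.20} = 1.645 + 0.842 = 2.486.
δ = d·√n ⇒ n = (δ/d)² = (2.486 / 0.99)² = 6.31.
Rounding up, n = 7.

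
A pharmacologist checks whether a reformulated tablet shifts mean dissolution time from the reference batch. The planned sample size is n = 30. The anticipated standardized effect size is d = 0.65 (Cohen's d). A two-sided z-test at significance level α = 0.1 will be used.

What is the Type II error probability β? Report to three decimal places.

Noncentrality parameter: λ = d·√n = 0.65 × √30 = 3.5602
Critical value for a two-sided test at α = 0.1: z_{α/2} = 1.645.
Power = Φ(λ − 1.645) + Φ(−λ − 1.645) = Φ(1.915) + Φ(-5.205) = 0.9723 + 0.0000 = 0.9723.
Type II error: β = 1 − power = 1 − 0.9723 = 0.0277.

β ≈ 0.028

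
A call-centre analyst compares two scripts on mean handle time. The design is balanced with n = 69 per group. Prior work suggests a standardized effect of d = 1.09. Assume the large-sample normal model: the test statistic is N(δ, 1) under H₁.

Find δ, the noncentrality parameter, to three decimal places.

δ = d·√(n/2) = 1.09 × √(69/2) = 6.4023

δ ≈ 6.402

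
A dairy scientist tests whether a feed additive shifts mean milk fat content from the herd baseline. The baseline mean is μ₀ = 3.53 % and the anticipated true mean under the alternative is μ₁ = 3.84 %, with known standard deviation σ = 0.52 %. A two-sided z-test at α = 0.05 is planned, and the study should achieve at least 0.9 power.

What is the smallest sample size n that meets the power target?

n = 30

Standardized effect: d = |μ₁ − μ₀| / σ = |3.84 − 3.53| / 0.52 = 0.5962
For power 0.9 need Φ(δ − z_{0.025}) = 0.9, so δ = z_{0.025} + z_{0.10} = 1.960 + 1.282 = 3.242.
(For δ > 0 the lower-tail rejection region contributes negligibly to power, so the one-term inversion is standard.)
δ = d·√n ⇒ n = (δ/d)² = (3.242 / 0.5962)² = 29.57.
Round up to the next whole unit.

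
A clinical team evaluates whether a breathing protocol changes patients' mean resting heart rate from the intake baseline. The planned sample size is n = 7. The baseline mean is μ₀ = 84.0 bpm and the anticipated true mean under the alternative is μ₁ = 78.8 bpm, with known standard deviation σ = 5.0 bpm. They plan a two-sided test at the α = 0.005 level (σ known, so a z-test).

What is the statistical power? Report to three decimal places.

Standardized effect: d = |μ₁ − μ₀| / σ = |78.8 − 84.0| / 5.0 = 1.0400
Noncentrality parameter: δ = d·√n = 1.0400 × √7 = 2.7516
Critical value for a two-sided test at α = 0.005: z_{α/2} = 2.807.
Power = Φ(δ − 2.807) + Φ(−δ − 2.807) = Φ(-0.055) + Φ(-5.559) = 0.4779 + 0.0000 = 0.4779.

Power ≈ 0.478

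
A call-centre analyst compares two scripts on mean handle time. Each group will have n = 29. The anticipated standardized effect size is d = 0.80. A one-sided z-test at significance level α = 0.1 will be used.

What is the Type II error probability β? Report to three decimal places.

Noncentrality parameter: δ = d·√(n/2) = 0.80 × √(29/2) = 3.0463
Critical value for a one-sided test at α = 0.1: z_α = 1.282.
Power = Φ(δ − 1.282) = Φ(1.765) = 0.9612.
Type II error: β = 1 − power = 1 − 0.9612 = 0.0388.

β ≈ 0.039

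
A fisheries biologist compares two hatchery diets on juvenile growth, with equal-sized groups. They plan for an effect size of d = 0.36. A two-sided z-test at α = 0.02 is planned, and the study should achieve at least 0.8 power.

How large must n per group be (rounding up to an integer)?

n = 155 per group

Set Φ(δ − 2.326) = 0.8; then δ − 2.326 = Φ⁻¹(0.8) = 0.842, giving δ = 3.168.
(Ignoring the negligible lower-tail rejection probability gives the usual closed-form inversion.)
δ = d·√(n/2) ⇒ n = 2(δ/d)² = 2 × (3.168 / 0.36)² = 154.88.
Rounding up, n = 155 per group.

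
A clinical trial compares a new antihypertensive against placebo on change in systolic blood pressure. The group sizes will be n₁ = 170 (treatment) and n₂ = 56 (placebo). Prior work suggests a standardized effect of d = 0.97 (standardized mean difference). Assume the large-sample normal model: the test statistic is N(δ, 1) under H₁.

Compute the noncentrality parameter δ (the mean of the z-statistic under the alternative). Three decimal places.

The noncentrality parameter scales effect size by the design's sample-size factor: δ = d / √(1/n₁ + 1/n₂) = 0.97 / √(1/170 + 1/56) = 6.2956

δ ≈ 6.296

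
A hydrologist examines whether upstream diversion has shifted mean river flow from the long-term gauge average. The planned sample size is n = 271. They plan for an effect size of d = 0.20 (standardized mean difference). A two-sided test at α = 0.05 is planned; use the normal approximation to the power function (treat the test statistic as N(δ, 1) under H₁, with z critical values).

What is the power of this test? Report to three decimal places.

Noncentrality parameter: δ = d·√n = 0.20 × √271 = 3.2924
Two-sided α = 0.05 → critical value z_{0.025} = 1.960.
Power = Φ(δ − 1.960) + Φ(−δ − 1.960) = Φ(1.332) + Φ(-5.252) = 0.9086 + 0.0000 = 0.9086.

Power ≈ 0.909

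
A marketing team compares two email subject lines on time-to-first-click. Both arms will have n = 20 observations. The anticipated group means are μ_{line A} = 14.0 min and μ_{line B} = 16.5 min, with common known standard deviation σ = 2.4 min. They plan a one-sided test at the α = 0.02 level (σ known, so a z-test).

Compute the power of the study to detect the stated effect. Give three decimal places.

Power ≈ 0.893

Standardized effect: d = |μ_{line A} − μ_{line B}| / σ = |14.0 − 16.5| / 2.4 = 1.0417
Noncentrality parameter: λ = d·√(n/2) = 1.0417 × √(20/2) = 3.2940
Critical value for a one-sided test at α = 0.02: z_α = 2.054.
Power = P(Z > 2.054 − λ) = Φ(1.240) = 0.8926.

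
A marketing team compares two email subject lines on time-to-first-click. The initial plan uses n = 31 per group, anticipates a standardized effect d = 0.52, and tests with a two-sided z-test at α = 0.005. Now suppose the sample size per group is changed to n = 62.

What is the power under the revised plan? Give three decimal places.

With n = 62 per group: δ = d·√(n/2) = 0.52 × √(62/2) = 2.8952. Critical value z_{0.0025} = 2.807.
Revised power = Φ(δ − 2.807) + Φ(−δ − 2.807) = Φ(0.088) + Φ(-5.702) = 0.5351 + 0.0000 = 0.5351.

Power ≈ 0.535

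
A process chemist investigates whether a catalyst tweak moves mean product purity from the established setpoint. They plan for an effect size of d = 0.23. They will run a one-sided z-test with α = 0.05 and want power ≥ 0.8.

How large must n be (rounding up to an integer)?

For power 0.8 need Φ(δ − z_{0.05}) = 0.8, so δ = z_{0.05} + z_{0.20} = 1.645 + 0.842 = 2.486.
δ = d·√n ⇒ n = (δ/d)² = (2.486 / 0.23)² = 116.87.
Rounding up, n = 117.

n = 117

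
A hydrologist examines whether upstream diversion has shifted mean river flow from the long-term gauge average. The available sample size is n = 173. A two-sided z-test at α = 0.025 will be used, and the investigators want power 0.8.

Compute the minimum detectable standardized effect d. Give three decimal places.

d ≈ 0.234

Required noncentrality: δ = z_{0.0125} + z_{0.20} = 2.241 + 0.842 = 3.083.
(Lower-tail contribution to power is negligible for δ > 0.)
δ = d·√n ⇒ d = δ/√n = 3.083/√173 = 0.2344.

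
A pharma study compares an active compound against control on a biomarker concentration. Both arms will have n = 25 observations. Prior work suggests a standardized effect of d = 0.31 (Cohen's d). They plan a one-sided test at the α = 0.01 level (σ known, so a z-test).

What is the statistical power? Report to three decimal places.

Power ≈ 0.109

Noncentrality parameter: δ = d·√(n/2) = 0.31 × √(25/2) = 1.0960
One-sided α = 0.01 → critical value z_{0.01} = 2.326.
Power = P(Z > 2.326 − δ) = Φ(-1.230) = 0.1093.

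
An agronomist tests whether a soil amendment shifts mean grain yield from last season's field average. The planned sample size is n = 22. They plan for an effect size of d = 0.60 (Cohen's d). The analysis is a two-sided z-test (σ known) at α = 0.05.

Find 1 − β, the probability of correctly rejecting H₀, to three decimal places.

Power ≈ 0.804

Noncentrality parameter: δ = d·√n = 0.60 × √22 = 2.8142
Critical value for a two-sided test at α = 0.05: z_{α/2} = 1.960.
Power = Φ(δ − 1.960) + Φ(−δ − 1.960) = Φ(0.854) + Φ(-4.774) = 0.8035 + 0.0000 = 0.8035.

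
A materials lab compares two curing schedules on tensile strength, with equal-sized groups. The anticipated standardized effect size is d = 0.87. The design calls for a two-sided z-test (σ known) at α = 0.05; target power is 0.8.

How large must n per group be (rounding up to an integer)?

n = 21 per group

For power 0.8 need Φ(δ − z_{0.025}) = 0.8, so δ = z_{0.025} + z_{0.20} = 1.960 + 0.842 = 2.802.
(The Φ(−δ − z_{α/2}) term is vanishingly small for δ > 0 and is dropped in the standard sample-size formula.)
δ = d·√(n/2) ⇒ n = 2(δ/d)² = 2 × (2.802 / 0.87)² = 20.74.
Round up to the next whole unit.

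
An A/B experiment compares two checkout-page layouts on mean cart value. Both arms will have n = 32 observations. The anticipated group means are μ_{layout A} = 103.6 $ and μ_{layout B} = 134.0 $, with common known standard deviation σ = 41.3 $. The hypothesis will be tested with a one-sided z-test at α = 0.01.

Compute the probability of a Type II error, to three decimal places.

Standardized effect: d = |μ_{layout A} − μ_{layout B}| / σ = |103.6 − 134.0| / 41.3 = 0.7361
Noncentrality parameter: δ = d·√(n/2) = 0.7361 × √(32/2) = 2.9443
One-sided α = 0.01 → critical value z_{0.01} = 2.326.
Power = P(Z > 2.326 − δ) = Φ(0.618) = 0.7317.
Type II error: β = 1 − power = 1 − 0.7317 = 0.2683.

β ≈ 0.268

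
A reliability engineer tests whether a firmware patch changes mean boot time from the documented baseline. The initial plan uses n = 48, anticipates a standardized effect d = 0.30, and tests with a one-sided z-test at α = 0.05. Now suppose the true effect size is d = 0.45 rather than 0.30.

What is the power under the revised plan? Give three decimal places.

Power ≈ 0.930

With d = 0.45: δ = d·√n = 0.45 × √48 = 3.1177. Critical value z_{0.05} = 1.645.
Revised power = P(Z > 1.645 − δ) = Φ(1.473) = 0.9296.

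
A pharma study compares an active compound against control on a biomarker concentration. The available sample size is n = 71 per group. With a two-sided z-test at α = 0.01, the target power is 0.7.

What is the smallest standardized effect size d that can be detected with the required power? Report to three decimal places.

Required noncentrality: δ = z_{0.005} + z_{0.30} = 2.576 + 0.524 = 3.100.
(Lower-tail contribution to power is negligible for δ > 0.)
δ = d·√(n/2) ⇒ d = δ/√(n/2) = 3.100/√(71/2) = 0.5203.

d ≈ 0.520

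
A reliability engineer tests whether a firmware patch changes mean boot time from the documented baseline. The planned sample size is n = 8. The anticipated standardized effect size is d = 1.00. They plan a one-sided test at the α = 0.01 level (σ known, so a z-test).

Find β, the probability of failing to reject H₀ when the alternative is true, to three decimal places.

Noncentrality parameter: δ = d·√n = 1.00 × √8 = 2.8284
One-sided α = 0.01 → critical value z_{0.01} = 2.326.
Power = P(Z > 2.326 − δ) = Φ(0.502) = 0.6922.
Type II error: β = 1 − power = 1 − 0.6922 = 0.3078.

β ≈ 0.308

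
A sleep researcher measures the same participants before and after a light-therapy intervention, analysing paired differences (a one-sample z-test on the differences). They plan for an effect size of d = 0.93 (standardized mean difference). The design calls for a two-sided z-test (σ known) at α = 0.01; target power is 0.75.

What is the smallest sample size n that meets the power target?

For power 0.75 need Φ(δ − z_{0.005}) = 0.75, so δ = z_{0.005} + z_{0.25} = 2.576 + 0.674 = 3.250.
(The Φ(−δ − z_{α/2}) term is vanishingly small for δ > 0 and is dropped in the standard sample-size formula.)
δ = d·√n ⇒ n = (δ/d)² = (3.250 / 0.93)² = 12.21.
Round up to the next whole unit.

n = 13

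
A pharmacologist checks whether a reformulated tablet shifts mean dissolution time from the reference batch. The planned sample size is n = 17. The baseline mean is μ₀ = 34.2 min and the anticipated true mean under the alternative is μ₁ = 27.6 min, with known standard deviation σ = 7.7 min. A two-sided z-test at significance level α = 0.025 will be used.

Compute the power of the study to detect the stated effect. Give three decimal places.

Standardized effect: d = |μ₁ − μ₀| / σ = |27.6 − 34.2| / 7.7 = 0.8571
Noncentrality parameter: δ = d·√n = 0.8571 × √17 = 3.5341
Two-sided α = 0.025 → critical value z_{0.0125} = 2.241.
Power = Φ(δ − 2.241) + Φ(−δ − 2.241) = Φ(1.293) + Φ(-5.775) = 0.9019 + 0.0000 = 0.9019.

Power ≈ 0.902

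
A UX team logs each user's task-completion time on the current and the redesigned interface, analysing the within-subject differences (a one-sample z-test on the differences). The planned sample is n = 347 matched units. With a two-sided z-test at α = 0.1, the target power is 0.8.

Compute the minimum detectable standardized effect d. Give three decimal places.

d ≈ 0.133

Required noncentrality: δ = z_{0.05} + z_{0.20} = 1.645 + 0.842 = 2.486.
(The second rejection-region term Φ(−δ − z_{α/2}) is negligible and dropped.)
δ = d·√n ⇒ d = δ/√n = 2.486/√347 = 0.1335.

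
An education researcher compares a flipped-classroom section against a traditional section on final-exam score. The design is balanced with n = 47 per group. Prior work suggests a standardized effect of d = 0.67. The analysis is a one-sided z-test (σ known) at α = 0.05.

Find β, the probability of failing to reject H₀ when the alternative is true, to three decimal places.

β ≈ 0.054

Noncentrality parameter: δ = d·√(n/2) = 0.67 × √(47/2) = 3.2479
One-sided α = 0.05 → critical value z_{0.05} = 1.645.
Power = Φ(δ − 1.645) = Φ(1.603) = 0.9455.
Type II error: β = 1 − power = 1 − 0.9455 = 0.0545.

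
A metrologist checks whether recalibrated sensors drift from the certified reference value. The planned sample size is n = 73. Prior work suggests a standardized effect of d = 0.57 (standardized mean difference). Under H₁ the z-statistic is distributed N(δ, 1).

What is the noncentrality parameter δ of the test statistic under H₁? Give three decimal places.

δ ≈ 4.870

δ = d·√n = 0.57 × √73 = 4.8701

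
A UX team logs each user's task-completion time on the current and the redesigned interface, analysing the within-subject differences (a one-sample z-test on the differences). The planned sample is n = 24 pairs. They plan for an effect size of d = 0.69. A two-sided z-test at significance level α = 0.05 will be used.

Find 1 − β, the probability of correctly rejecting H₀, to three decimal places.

Noncentrality parameter: δ = d·√n = 0.69 × √24 = 3.3803
Two-sided α = 0.05 → critical value z_{0.025} = 1.960.
Power = Φ(δ − 1.960) + Φ(−δ − 1.960) = Φ(1.420) + Φ(-5.340) = 0.9222 + 0.0000 = 0.9222.

Power ≈ 0.922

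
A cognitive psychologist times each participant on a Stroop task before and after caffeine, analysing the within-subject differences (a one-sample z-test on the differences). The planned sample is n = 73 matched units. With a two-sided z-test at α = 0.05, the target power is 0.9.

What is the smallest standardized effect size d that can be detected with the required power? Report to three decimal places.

d ≈ 0.379

Required noncentrality: δ = z_{0.025} + z_{0.10} = 1.960 + 1.282 = 3.242.
(The second rejection-region term Φ(−δ − z_{α/2}) is negligible and dropped.)
δ = d·√n ⇒ d = δ/√n = 3.242/√73 = 0.3794.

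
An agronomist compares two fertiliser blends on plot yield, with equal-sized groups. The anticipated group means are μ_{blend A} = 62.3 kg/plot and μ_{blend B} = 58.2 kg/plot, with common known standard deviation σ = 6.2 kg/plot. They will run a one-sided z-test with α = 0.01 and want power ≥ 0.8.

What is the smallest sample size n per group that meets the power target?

Standardized effect: d = |μ_{blend A} − μ_{blend B}| / σ = |62.3 − 58.2| / 6.2 = 0.6613
Set Φ(δ − 2.326) = 0.8; then δ − 2.326 = Φ⁻¹(0.8) = 0.842, giving δ = 3.168.
δ = d·√(n/2) ⇒ n = 2(δ/d)² = 2 × (3.168 / 0.6613)² = 45.90.
Rounding up, n = 46 per group.

n = 46 per group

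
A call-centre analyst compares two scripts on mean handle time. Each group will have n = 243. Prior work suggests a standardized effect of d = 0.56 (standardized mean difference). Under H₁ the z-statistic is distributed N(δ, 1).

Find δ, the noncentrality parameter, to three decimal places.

The noncentrality parameter scales effect size by the design's sample-size factor: δ = d·√(n/2) = 0.56 × √(243/2) = 6.1727

δ ≈ 6.173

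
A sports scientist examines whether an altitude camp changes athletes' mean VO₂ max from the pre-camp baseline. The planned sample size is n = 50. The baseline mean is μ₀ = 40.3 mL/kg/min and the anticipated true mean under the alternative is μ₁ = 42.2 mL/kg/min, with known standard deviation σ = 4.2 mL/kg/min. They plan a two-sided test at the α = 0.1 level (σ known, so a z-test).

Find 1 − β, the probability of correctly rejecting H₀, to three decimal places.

Standardized effect: d = |μ₁ − μ₀| / σ = |42.2 − 40.3| / 4.2 = 0.4524
Noncentrality parameter: δ = d·√n = 0.4524 × √50 = 3.1988
Critical value for a two-sided test at α = 0.1: z_{α/2} = 1.645.
Power = Φ(δ − 1.645) + Φ(−δ − 1.645) = Φ(1.554) + Φ(-4.844) = 0.9399 + 0.0000 = 0.9399.

Power ≈ 0.940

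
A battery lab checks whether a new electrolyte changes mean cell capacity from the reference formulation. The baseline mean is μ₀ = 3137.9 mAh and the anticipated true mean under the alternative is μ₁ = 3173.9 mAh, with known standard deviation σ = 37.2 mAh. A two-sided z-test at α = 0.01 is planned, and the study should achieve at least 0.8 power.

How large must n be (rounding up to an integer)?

n = 13

Standardized effect: d = |μ₁ − μ₀| / σ = |3173.9 − 3137.9| / 37.2 = 0.9677
For power 0.8 need Φ(δ − z_{0.005}) = 0.8, so δ = z_{0.005} + z_{0.20} = 2.576 + 0.842 = 3.417.
(The Φ(−δ − z_{α/2}) term is vanishingly small for δ > 0 and is dropped in the standard sample-size formula.)
δ = d·√n ⇒ n = (δ/d)² = (3.417 / 0.9677)² = 12.47.
Rounding up, n = 13.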